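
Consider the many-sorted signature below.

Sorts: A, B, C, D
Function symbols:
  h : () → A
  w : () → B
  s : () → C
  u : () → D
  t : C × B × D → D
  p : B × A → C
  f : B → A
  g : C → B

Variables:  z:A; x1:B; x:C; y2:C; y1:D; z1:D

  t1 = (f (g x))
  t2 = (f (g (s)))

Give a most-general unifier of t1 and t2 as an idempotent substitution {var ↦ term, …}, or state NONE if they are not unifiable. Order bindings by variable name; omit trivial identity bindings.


{x ↦ (s)}


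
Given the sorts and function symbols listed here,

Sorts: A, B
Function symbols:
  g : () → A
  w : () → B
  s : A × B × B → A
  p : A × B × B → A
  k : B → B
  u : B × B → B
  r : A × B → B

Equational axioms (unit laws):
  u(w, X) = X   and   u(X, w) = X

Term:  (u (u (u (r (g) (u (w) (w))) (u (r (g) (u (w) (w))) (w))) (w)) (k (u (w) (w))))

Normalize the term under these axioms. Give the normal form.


1. (u (u (u (r (g) (u (w) (w))) (u (r (g) (u (w) (w))) (w))) (w)) (k (u (w) (w))))  →  (u (u (r (g) (u (w) (w))) (u (r (g) (u (w) (w))) (w))) (k (u (w) (w))))
2. (u (u (r (g) (u (w) (w))) (u (r (g) (u (w) (w))) (w))) (k (u (w) (w))))  →  (u (u (r (g) (w)) (u (r (g) (u (w) (w))) (w))) (k (u (w) (w))))
3. (u (u (r (g) (w)) (u (r (g) (u (w) (w))) (w))) (k (u (w) (w))))  →  (u (u (r (g) (w)) (r (g) (u (w) (w)))) (k (u (w) (w))))
4. (u (u (r (g) (w)) (r (g) (u (w) (w)))) (k (u (w) (w))))  →  (u (u (r (g) (w)) (r (g) (w))) (k (u (w) (w))))
5. (u (u (r (g) (w)) (r (g) (w))) (k (u (w) (w))))  →  (u (u (r (g) (w)) (r (g) (w))) (k (w)))

normal form = (u (u (r (g) (w)) (r (g) (w))) (k (w)))


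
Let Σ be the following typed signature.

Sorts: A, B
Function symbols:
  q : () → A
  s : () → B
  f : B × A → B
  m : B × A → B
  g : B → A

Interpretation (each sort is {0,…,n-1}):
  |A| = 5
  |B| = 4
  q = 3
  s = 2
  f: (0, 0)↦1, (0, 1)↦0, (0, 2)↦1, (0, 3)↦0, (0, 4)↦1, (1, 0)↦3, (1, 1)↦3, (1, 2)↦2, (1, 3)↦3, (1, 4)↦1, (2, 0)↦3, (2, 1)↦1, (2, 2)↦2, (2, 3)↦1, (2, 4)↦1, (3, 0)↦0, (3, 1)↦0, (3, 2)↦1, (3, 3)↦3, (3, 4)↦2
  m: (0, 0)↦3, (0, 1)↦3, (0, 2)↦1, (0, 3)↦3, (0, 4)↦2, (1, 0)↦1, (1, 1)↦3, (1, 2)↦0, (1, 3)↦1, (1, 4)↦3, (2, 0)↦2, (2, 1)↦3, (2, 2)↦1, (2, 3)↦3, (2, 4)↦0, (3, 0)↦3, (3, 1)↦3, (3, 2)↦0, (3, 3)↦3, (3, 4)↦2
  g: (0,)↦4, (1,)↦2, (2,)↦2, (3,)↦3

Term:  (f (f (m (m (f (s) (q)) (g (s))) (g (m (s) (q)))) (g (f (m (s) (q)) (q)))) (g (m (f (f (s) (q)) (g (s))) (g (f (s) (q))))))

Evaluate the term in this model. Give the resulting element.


value = 1

  s = 2
  q = 3
  (f (s) (q)) = f(2, 3) = 1
  s = 2
  (g (s)) = g(2,) = 2
  (m (f (s) (q)) (g (s))) = m(1, 2) = 0
  s = 2
  q = 3
  (m (s) (q)) = m(2, 3) = 3
  (g (m (s) (q))) = g(3,) = 3
  (m (m (f (s) (q)) (g (s))) (g (m (s) (q)))) = m(0, 3) = 3
  s = 2
  q = 3
  (m (s) (q)) = m(2, 3) = 3
  q = 3
  (f (m (s) (q)) (q)) = f(3, 3) = 3
  (g (f (m (s) (q)) (q))) = g(3,) = 3
  (f (m (m (f (s) (q)) (g (s))) (g (m (s) (q)))) (g (f (m (s) (q)) (q)))) = f(3, 3) = 3
  s = 2
  q = 3
  (f (s) (q)) = f(2, 3) = 1
  s = 2
  (g (s)) = g(2,) = 2
  (f (f (s) (q)) (g (s))) = f(1, 2) = 2
  s = 2
  q = 3
  (f (s) (q)) = f(2, 3) = 1
  (g (f (s) (q))) = g(1,) = 2
  (m (f (f (s) (q)) (g (s))) (g (f (s) (q)))) = m(2, 2) = 1
  (g (m (f (f (s) (q)) (g (s))) (g (f (s) (q))))) = g(1,) = 2
  (f (f (m (m (f (s) (q)) (g (s))) (g (m (s) (q)))) (g (f (m (s) (q)) (q)))) (g (m (f (f (s) (q)) (g (s))) (g (f (s) (q)))))) = f(3, 2) = 1


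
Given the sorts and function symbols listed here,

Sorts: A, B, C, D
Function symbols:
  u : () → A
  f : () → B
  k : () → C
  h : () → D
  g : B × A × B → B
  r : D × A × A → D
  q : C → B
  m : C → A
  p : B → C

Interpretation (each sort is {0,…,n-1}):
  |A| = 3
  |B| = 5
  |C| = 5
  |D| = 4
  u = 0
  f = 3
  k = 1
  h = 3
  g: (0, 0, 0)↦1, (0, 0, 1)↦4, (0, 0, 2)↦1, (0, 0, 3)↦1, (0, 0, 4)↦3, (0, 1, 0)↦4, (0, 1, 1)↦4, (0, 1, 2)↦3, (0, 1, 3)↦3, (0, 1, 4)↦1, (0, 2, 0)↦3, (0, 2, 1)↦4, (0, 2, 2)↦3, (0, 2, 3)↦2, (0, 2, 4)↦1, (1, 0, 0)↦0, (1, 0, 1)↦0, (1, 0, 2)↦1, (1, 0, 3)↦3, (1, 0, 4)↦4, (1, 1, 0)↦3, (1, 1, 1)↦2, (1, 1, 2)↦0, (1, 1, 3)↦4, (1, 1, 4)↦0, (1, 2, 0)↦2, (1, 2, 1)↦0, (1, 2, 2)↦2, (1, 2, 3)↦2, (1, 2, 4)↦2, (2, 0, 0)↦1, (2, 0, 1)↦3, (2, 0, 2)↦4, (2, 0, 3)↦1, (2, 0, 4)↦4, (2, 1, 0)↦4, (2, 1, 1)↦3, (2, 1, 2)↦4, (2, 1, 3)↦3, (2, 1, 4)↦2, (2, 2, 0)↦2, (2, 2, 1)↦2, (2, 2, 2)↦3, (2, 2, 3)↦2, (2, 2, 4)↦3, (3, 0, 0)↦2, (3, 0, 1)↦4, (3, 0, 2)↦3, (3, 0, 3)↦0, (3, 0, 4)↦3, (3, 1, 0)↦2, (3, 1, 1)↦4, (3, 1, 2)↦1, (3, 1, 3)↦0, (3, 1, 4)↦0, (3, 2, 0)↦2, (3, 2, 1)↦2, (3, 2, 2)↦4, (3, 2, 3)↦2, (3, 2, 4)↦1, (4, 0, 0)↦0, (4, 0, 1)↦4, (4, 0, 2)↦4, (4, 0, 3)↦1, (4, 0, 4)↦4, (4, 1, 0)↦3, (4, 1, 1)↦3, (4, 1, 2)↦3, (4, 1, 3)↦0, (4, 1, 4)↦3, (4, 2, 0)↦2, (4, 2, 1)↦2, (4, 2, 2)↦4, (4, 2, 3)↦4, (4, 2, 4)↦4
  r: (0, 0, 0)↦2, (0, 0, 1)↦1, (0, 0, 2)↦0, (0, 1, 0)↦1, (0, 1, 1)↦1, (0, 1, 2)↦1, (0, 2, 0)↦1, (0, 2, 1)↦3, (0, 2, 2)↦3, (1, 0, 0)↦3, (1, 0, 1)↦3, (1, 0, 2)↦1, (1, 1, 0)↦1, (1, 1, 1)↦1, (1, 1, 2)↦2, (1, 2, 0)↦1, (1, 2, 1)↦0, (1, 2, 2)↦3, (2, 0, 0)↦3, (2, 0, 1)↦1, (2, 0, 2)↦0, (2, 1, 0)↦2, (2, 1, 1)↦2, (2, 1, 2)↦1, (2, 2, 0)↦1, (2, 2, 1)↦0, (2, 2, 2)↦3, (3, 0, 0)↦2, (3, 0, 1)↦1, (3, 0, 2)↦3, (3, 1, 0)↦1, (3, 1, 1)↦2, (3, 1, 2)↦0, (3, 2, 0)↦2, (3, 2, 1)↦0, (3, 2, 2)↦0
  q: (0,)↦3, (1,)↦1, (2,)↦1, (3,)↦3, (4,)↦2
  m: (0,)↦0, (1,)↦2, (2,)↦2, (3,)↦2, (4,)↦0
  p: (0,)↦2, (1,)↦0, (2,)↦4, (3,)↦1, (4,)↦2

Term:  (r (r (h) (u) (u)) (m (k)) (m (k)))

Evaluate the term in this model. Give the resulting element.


value = 3

  h = 3
  u = 0
  u = 0
  (r (h) (u) (u)) = r(3, 0, 0) = 2
  k = 1
  (m (k)) = m(1,) = 2
  k = 1
  (m (k)) = m(1,) = 2
  (r (r (h) (u) (u)) (m (k)) (m (k))) = r(2, 2, 2) = 3


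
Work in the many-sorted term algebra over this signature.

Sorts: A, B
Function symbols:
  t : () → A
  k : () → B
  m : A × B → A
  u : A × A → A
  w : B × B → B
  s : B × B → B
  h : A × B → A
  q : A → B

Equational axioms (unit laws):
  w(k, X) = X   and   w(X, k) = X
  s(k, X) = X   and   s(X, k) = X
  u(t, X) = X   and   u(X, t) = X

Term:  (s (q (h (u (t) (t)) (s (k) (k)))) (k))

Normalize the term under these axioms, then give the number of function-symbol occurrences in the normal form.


size = 4

1. (s (q (h (u (t) (t)) (s (k) (k)))) (k))  →  (q (h (u (t) (t)) (s (k) (k))))
2. (q (h (u (t) (t)) (s (k) (k))))  →  (q (h (t) (s (k) (k))))
3. (q (h (t) (s (k) (k))))  →  (q (h (t) (k)))
normal form: (q (h (t) (k)))


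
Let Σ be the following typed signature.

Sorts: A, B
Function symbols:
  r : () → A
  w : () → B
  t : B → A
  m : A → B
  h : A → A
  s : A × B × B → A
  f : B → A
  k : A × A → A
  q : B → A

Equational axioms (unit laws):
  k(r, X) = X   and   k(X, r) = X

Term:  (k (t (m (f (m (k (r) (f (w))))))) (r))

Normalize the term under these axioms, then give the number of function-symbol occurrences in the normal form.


size = 6

1. (k (t (m (f (m (k (r) (f (w))))))) (r))  →  (t (m (f (m (k (r) (f (w)))))))
2. (t (m (f (m (k (r) (f (w)))))))  →  (t (m (f (m (f (w))))))
normal form: (t (m (f (m (f (w))))))


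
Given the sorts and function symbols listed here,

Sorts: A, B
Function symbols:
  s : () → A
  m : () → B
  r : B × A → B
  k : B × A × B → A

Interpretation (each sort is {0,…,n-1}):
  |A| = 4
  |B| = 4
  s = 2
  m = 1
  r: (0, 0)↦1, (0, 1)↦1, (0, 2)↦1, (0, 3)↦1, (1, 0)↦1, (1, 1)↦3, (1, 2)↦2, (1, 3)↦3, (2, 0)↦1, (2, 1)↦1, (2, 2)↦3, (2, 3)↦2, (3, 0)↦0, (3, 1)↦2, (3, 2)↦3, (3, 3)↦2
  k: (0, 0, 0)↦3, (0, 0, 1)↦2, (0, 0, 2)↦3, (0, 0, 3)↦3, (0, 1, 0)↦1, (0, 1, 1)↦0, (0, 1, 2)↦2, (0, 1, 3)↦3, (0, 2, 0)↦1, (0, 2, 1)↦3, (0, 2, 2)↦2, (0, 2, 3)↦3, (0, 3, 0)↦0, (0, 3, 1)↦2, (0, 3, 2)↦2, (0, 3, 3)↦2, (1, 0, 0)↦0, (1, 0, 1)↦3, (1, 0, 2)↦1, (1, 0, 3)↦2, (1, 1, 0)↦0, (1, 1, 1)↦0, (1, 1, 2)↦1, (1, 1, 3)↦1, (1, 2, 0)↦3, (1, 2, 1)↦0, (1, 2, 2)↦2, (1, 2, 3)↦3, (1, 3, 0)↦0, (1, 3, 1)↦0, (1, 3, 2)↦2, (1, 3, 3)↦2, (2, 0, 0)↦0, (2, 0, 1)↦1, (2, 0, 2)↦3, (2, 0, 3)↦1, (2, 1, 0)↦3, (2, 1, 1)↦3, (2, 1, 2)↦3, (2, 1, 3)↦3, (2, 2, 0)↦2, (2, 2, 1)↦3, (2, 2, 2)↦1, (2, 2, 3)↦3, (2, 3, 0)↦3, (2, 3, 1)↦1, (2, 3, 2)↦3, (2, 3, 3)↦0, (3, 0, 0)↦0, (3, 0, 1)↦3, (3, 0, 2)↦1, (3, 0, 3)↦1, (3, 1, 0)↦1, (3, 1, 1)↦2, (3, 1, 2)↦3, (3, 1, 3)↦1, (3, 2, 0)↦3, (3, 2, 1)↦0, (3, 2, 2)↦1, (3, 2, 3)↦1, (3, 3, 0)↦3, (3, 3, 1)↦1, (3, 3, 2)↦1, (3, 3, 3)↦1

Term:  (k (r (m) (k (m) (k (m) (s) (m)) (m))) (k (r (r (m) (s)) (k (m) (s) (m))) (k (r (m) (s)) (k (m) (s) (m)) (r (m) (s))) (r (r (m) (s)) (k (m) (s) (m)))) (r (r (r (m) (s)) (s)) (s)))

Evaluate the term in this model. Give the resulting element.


  m = 1
  m = 1
  m = 1
  s = 2
  m = 1
  (k (m) (s) (m)) = k(1, 2, 1) = 0
  m = 1
  (k (m) (k (m) (s) (m)) (m)) = k(1, 0, 1) = 3
  (r (m) (k (m) (k (m) (s) (m)) (m))) = r(1, 3) = 3
  m = 1
  s = 2
  (r (m) (s)) = r(1, 2) = 2
  m = 1
  s = 2
  m = 1
  (k (m) (s) (m)) = k(1, 2, 1) = 0
  (r (r (m) (s)) (k (m) (s) (m))) = r(2, 0) = 1
  m = 1
  s = 2
  (r (m) (s)) = r(1, 2) = 2
  m = 1
  s = 2
  m = 1
  (k (m) (s) (m)) = k(1, 2, 1) = 0
  m = 1
  s = 2
  (r (m) (s)) = r(1, 2) = 2
  (k (r (m) (s)) (k (m) (s) (m)) (r (m) (s))) = k(2, 0, 2) = 3
  m = 1
  s = 2
  (r (m) (s)) = r(1, 2) = 2
  m = 1
  s = 2
  m = 1
  (k (m) (s) (m)) = k(1, 2, 1) = 0
  (r (r (m) (s)) (k (m) (s) (m))) = r(2, 0) = 1
  (k (r (r (m) (s)) (k (m) (s) (m))) (k (r (m) (s)) (k (m) (s) (m)) (r (m) (s))) (r (r (m) (s)) (k (m) (s) (m)))) = k(1, 3, 1) = 0
  m = 1
  s = 2
  (r (m) (s)) = r(1, 2) = 2
  s = 2
  (r (r (m) (s)) (s)) = r(2, 2) = 3
  s = 2
  (r (r (r (m) (s)) (s)) (s)) = r(3, 2) = 3
  (k (r (m) (k (m) (k (m) (s) (m)) (m))) (k (r (r (m) (s)) (k (m) (s) (m))) (k (r (m) (s)) (k (m) (s) (m)) (r (m) (s))) (r (r (m) (s)) (k (m) (s) (m)))) (r (r (r (m) (s)) (s)) (s))) = k(3, 0, 3) = 1

value = 1


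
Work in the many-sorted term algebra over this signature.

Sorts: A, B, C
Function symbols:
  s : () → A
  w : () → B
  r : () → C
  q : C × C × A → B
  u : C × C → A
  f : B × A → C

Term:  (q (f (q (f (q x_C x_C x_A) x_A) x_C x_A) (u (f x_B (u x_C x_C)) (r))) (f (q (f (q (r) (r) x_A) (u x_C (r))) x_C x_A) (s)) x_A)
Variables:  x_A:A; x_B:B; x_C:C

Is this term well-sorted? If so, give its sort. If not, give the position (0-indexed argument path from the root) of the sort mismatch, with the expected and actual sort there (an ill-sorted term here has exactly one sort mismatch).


          x_C : C
          x_C : C
          x_A : A
        (q x_C x_C x_A) : B
        x_A : A
      (f (q x_C x_C x_A) x_A) : C
      x_C : C
      x_A : A
    (q (f (q x_C x_C x_A) x_A) x_C x_A) : B
        x_B : B
          x_C : C
          x_C : C
        (u x_C x_C) : A
      (f x_B (u x_C x_C)) : C
      (r) : C
    (u (f x_B (u x_C x_C)) (r)) : A
  (f (q (f (q x_C x_C x_A) x_A) x_C x_A) (u (f x_B (u x_C x_C)) (r))) : C
          (r) : C
          (r) : C
          x_A : A
        (q (r) (r) x_A) : B
          x_C : C
          (r) : C
        (u x_C (r)) : A
      (f (q (r) (r) x_A) (u x_C (r))) : C
      x_C : C
      x_A : A
    (q (f (q (r) (r) x_A) (u x_C (r))) x_C x_A) : B
    (s) : A
  (f (q (f (q (r) (r) x_A) (u x_C (r))) x_C x_A) (s)) : C
  x_A : A
(q (f (q (f (q x_C x_C x_A) x_A) x_C x_A) (u (f x_B (u x_C x_C)) (r))) (f (q (f (q (r) (r) x_A) (u x_C (r))) x_C x_A) (s)) x_A) : B

well-sorted; sort = B


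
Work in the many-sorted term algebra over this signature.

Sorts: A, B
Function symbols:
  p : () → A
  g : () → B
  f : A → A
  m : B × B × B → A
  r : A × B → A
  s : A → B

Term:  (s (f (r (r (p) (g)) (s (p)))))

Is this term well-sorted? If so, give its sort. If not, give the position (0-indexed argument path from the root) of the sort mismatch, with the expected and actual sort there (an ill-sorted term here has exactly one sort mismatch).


well-sorted; sort = B

        (p) : A
        (g) : B
      (r (p) (g)) : A
        (p) : A
      (s (p)) : B
    (r (r (p) (g)) (s (p))) : A
  (f (r (r (p) (g)) (s (p)))) : A
(s (f (r (r (p) (g)) (s (p))))) : B


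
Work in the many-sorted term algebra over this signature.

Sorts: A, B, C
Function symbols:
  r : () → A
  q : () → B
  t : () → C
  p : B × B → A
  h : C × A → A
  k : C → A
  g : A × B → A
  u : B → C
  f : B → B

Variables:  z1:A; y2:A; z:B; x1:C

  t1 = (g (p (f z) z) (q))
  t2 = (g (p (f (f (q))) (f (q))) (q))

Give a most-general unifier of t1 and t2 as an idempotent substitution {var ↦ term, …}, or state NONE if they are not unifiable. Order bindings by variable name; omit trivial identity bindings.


{z ↦ (f (q))}


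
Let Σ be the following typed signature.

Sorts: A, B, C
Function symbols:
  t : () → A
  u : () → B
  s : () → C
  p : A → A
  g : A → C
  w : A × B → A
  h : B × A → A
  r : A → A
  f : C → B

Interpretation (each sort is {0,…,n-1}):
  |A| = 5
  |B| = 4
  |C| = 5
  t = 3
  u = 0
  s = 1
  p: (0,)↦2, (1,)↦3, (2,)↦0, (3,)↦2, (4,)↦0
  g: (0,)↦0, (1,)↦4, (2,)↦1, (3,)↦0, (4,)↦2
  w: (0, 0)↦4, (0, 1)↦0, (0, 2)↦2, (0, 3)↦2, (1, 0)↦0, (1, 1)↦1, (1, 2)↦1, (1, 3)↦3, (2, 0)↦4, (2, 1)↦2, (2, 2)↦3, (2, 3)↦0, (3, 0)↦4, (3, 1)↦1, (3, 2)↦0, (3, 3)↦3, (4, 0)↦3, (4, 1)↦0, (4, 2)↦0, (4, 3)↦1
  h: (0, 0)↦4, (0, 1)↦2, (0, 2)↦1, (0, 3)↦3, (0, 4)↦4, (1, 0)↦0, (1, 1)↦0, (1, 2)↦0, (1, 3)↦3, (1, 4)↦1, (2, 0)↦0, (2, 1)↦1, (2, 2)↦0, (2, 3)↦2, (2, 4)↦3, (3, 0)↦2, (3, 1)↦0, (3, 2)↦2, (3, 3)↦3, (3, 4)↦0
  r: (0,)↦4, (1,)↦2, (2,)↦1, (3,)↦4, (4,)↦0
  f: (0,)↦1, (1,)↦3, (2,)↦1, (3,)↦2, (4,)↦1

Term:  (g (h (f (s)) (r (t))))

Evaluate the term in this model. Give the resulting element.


  s = 1
  (f (s)) = f(1,) = 3
  t = 3
  (r (t)) = r(3,) = 4
  (h (f (s)) (r (t))) = h(3, 4) = 0
  (g (h (f (s)) (r (t)))) = g(0,) = 0

value = 0


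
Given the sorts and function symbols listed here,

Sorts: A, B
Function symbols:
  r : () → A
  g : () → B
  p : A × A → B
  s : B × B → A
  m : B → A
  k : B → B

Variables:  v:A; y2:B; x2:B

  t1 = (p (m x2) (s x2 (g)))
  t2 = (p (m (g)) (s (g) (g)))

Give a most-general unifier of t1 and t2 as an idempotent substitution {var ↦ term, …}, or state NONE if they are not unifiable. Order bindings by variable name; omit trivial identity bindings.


{x2 ↦ (g)}


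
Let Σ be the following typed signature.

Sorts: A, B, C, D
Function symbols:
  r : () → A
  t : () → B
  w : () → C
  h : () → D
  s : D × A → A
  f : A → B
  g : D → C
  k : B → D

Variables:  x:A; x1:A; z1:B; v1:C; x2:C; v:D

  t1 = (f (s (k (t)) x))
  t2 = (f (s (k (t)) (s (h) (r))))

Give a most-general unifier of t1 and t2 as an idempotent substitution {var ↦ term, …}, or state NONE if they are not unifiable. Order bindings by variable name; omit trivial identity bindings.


{x ↦ (s (h) (r))}


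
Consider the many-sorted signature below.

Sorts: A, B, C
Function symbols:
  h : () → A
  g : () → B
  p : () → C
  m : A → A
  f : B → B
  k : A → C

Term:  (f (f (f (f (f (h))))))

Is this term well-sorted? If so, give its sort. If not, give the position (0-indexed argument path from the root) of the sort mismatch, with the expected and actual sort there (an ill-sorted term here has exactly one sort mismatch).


ill-sorted at position [0, 0, 0, 0, 0]: expected B, got A

          (h) : A
        (f (h)) : ✗ arg 0 at [0, 0, 0, 0, 0] has sort A, expected B


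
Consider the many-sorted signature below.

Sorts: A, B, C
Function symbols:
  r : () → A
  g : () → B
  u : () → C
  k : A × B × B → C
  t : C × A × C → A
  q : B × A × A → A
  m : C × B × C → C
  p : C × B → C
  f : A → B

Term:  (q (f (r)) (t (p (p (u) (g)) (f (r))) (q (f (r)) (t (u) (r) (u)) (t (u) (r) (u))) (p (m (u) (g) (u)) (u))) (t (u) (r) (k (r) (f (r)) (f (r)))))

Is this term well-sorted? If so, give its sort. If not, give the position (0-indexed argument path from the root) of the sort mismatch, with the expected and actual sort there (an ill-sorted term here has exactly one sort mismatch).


    (r) : A
  (f (r)) : B
        (u) : C
        (g) : B
      (p (u) (g)) : C
        (r) : A
      (f (r)) : B
    (p (p (u) (g)) (f (r))) : C
        (r) : A
      (f (r)) : B
        (u) : C
        (r) : A
        (u) : C
      (t (u) (r) (u)) : A
        (u) : C
        (r) : A
        (u) : C
      (t (u) (r) (u)) : A
    (q (f (r)) (t (u) (r) (u)) (t (u) (r) (u))) : A
        (u) : C
        (g) : B
        (u) : C
      (m (u) (g) (u)) : C
      (u) : C
    (p (m (u) (g) (u)) (u)) : ✗ arg 1 at [1, 2, 1] has sort C, expected B
    (u) : C
    (r) : A
      (r) : A
        (r) : A
      (f (r)) : B
        (r) : A
      (f (r)) : B
    (k (r) (f (r)) (f (r))) : C
  (t (u) (r) (k (r) (f (r)) (f (r)))) : A

ill-sorted at position [1, 2, 1]: expected B, got C


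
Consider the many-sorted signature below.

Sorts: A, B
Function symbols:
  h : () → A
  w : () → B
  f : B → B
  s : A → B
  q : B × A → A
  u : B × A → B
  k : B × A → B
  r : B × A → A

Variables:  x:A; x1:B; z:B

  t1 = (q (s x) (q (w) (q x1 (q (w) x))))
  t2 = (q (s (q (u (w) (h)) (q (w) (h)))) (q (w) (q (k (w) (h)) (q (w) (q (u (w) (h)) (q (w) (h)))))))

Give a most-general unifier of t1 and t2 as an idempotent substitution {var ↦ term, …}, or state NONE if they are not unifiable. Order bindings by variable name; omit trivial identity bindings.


{x ↦ (q (u (w) (h)) (q (w) (h))), x1 ↦ (k (w) (h))}


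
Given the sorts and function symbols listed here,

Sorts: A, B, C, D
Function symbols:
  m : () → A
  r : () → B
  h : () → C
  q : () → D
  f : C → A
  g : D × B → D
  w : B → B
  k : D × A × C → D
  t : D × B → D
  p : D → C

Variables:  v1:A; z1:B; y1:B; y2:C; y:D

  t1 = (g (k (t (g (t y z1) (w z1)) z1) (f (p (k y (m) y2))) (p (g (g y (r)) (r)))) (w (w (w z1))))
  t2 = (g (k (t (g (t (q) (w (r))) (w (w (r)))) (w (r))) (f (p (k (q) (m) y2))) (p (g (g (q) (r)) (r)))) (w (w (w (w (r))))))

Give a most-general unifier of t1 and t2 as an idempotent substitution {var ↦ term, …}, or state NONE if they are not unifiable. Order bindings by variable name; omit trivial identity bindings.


{y ↦ (q), z1 ↦ (w (r))}


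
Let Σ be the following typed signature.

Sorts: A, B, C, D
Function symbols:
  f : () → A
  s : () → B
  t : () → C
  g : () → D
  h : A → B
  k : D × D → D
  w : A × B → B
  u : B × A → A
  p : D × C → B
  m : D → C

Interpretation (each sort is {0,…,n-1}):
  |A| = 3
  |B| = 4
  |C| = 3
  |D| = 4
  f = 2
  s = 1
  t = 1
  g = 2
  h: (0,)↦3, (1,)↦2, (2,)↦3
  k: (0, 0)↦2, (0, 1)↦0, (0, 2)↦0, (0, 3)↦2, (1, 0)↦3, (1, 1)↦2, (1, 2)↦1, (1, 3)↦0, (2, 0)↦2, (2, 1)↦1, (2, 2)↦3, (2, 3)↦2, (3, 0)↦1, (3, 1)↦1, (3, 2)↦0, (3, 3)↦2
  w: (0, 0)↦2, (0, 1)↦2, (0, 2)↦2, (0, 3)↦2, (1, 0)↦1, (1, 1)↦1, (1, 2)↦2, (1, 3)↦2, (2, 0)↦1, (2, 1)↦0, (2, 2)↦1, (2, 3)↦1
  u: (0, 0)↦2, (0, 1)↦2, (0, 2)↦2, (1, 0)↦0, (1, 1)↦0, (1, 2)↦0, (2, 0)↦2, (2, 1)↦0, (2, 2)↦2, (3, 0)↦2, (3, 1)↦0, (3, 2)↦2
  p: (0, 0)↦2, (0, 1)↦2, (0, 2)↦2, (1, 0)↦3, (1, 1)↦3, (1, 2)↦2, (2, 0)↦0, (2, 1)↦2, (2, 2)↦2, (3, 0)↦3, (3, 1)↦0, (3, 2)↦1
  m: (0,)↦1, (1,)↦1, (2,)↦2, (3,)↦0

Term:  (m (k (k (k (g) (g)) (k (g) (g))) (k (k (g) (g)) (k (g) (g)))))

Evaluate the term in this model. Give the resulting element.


  g = 2
  g = 2
  (k (g) (g)) = k(2, 2) = 3
  g = 2
  g = 2
  (k (g) (g)) = k(2, 2) = 3
  (k (k (g) (g)) (k (g) (g))) = k(3, 3) = 2
  g = 2
  g = 2
  (k (g) (g)) = k(2, 2) = 3
  g = 2
  g = 2
  (k (g) (g)) = k(2, 2) = 3
  (k (k (g) (g)) (k (g) (g))) = k(3, 3) = 2
  (k (k (k (g) (g)) (k (g) (g))) (k (k (g) (g)) (k (g) (g)))) = k(2, 2) = 3
  (m (k (k (k (g) (g)) (k (g) (g))) (k (k (g) (g)) (k (g) (g))))) = m(3,) = 0

value = 0


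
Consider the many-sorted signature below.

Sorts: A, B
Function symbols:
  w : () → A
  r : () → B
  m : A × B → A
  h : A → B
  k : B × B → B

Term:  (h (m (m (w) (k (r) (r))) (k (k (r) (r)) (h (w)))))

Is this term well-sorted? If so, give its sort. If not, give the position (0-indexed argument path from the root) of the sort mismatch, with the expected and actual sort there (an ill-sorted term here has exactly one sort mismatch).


      (w) : A
        (r) : B
        (r) : B
      (k (r) (r)) : B
    (m (w) (k (r) (r))) : A
        (r) : B
        (r) : B
      (k (r) (r)) : B
        (w) : A
      (h (w)) : B
    (k (k (r) (r)) (h (w))) : B
  (m (m (w) (k (r) (r))) (k (k (r) (r)) (h (w)))) : A
(h (m (m (w) (k (r) (r))) (k (k (r) (r)) (h (w))))) : B

well-sorted; sort = B


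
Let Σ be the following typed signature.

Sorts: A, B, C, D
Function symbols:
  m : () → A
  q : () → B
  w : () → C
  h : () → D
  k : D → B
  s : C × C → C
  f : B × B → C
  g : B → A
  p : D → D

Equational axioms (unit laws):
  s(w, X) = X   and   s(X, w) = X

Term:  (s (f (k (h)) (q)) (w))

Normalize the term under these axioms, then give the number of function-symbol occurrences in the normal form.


1. (s (f (k (h)) (q)) (w))  →  (f (k (h)) (q))
normal form: (f (k (h)) (q))

size = 4


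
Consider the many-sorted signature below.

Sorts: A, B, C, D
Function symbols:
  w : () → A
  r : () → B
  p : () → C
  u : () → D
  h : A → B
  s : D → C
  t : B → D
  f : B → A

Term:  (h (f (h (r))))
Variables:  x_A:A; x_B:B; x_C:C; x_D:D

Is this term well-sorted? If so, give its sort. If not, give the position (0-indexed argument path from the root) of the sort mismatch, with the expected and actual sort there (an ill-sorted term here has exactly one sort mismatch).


ill-sorted at position [0, 0, 0]: expected A, got B

      (r) : B
    (h (r)) : ✗ arg 0 at [0, 0, 0] has sort B, expected A


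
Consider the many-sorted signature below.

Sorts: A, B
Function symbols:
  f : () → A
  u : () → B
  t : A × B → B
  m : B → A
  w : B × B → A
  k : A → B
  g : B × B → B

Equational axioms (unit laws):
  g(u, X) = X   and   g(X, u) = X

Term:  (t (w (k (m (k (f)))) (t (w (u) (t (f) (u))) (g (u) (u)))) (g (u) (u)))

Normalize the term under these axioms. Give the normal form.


normal form = (t (w (k (m (k (f)))) (t (w (u) (t (f) (u))) (u))) (u))

1. (t (w (k (m (k (f)))) (t (w (u) (t (f) (u))) (g (u) (u)))) (g (u) (u)))  →  (t (w (k (m (k (f)))) (t (w (u) (t (f) (u))) (u))) (g (u) (u)))
2. (t (w (k (m (k (f)))) (t (w (u) (t (f) (u))) (u))) (g (u) (u)))  →  (t (w (k (m (k (f)))) (t (w (u) (t (f) (u))) (u))) (u))


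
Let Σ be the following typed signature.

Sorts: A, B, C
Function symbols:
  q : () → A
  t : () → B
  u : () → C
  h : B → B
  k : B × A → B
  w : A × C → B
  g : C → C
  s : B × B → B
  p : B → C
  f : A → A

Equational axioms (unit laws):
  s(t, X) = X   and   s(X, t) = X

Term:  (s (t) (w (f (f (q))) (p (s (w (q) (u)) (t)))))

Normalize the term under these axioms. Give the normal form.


1. (s (t) (w (f (f (q))) (p (s (w (q) (u)) (t)))))  →  (w (f (f (q))) (p (s (w (q) (u)) (t))))
2. (w (f (f (q))) (p (s (w (q) (u)) (t))))  →  (w (f (f (q))) (p (w (q) (u))))

normal form = (w (f (f (q))) (p (w (q) (u))))


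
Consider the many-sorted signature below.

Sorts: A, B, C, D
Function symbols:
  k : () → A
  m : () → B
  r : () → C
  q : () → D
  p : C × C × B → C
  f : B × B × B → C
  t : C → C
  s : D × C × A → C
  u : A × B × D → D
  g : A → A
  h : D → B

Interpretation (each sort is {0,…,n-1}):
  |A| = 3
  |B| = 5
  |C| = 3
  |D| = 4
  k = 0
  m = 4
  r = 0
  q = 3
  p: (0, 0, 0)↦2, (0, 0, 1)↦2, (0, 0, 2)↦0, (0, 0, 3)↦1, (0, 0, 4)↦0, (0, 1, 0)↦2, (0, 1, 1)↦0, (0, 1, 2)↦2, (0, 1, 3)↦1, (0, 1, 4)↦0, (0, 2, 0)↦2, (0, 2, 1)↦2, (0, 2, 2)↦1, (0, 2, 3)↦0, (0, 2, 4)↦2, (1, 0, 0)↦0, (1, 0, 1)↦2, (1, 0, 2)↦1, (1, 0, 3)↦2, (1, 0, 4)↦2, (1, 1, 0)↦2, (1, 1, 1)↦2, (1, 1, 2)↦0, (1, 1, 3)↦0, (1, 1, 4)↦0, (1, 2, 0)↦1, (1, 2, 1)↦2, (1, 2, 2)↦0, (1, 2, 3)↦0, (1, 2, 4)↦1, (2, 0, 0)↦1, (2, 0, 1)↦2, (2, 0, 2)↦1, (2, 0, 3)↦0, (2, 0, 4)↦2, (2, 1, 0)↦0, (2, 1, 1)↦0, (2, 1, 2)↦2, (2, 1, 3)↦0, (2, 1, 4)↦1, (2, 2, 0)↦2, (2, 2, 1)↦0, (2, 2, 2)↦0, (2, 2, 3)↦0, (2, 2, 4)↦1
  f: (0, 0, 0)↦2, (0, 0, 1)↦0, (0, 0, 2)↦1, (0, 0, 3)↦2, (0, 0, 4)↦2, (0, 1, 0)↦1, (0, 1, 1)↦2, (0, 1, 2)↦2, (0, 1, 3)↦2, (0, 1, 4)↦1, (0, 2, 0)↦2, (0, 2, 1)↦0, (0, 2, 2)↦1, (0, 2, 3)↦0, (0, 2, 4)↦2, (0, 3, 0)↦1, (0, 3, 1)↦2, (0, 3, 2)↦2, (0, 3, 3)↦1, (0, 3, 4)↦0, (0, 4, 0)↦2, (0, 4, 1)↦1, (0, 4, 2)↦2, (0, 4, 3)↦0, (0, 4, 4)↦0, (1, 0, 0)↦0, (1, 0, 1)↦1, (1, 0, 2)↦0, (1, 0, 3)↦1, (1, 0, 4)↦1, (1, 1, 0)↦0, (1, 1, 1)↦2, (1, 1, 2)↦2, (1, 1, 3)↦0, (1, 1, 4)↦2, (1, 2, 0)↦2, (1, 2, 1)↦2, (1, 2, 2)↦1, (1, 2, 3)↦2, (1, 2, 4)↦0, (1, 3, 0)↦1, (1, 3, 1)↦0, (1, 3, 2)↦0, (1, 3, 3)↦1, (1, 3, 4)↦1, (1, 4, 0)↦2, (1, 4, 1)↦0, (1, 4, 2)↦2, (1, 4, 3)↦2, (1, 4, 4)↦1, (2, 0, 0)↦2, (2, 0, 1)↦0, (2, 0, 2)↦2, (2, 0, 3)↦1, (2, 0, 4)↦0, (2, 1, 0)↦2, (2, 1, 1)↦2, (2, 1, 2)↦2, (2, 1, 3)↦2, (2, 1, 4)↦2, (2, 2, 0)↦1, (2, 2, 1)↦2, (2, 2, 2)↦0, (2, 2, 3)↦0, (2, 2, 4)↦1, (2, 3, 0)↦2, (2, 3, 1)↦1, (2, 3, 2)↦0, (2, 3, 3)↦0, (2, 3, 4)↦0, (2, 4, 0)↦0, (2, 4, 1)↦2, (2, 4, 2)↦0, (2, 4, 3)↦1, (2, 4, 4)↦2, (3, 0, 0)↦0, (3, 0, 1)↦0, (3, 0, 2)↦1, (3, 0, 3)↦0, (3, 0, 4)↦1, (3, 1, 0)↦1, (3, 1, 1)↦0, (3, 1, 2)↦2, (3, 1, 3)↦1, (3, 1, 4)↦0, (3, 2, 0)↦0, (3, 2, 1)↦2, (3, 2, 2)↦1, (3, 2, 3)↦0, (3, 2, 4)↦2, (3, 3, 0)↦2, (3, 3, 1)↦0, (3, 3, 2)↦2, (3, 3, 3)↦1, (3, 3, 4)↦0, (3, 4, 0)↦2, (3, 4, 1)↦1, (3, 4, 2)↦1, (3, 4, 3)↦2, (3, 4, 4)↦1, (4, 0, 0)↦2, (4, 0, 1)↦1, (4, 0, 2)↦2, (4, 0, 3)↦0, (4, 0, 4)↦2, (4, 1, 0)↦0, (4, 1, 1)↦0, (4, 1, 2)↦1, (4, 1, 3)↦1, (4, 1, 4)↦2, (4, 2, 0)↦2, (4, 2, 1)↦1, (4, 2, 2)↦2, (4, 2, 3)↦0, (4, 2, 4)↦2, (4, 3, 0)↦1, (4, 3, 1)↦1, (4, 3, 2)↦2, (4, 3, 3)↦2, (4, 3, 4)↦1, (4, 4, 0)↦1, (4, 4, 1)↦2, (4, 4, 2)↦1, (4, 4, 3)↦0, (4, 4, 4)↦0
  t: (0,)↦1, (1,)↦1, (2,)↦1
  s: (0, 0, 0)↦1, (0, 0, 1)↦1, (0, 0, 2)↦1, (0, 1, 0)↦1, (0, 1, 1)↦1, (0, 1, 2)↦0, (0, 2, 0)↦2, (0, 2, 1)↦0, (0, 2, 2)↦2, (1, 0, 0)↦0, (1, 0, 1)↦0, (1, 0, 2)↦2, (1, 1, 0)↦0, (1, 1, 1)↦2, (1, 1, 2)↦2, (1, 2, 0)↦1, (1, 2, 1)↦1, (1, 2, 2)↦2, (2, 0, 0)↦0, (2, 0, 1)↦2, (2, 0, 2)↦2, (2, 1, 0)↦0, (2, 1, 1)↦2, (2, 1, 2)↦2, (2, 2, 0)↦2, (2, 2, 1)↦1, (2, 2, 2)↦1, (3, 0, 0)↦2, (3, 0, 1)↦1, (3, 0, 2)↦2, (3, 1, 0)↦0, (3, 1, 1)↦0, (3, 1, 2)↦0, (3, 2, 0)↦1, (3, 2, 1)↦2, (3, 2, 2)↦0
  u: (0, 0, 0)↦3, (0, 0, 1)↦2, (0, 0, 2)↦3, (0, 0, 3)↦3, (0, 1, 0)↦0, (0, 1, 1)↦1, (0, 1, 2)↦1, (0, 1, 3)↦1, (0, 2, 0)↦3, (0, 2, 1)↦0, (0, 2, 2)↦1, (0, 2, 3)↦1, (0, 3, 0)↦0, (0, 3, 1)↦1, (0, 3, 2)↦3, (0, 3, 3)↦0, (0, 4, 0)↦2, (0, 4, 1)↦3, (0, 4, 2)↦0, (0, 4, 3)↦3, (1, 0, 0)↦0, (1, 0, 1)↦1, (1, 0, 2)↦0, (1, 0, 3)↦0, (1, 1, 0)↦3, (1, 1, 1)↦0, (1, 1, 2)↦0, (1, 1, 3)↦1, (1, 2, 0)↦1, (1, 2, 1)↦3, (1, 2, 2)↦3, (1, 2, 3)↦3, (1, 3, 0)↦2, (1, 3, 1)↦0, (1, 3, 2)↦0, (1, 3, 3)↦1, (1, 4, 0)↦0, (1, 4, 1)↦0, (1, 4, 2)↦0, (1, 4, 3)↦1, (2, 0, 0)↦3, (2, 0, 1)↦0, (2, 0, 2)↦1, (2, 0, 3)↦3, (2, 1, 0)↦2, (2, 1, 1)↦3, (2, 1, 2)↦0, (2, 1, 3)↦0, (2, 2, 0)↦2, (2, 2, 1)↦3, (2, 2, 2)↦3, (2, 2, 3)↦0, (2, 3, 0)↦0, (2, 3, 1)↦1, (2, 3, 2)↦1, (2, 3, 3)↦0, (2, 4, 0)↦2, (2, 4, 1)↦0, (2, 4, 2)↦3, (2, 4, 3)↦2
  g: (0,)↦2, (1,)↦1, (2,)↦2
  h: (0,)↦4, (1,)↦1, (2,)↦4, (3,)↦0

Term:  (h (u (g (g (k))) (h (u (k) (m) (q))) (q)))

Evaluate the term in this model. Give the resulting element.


  k = 0
  (g (k)) = g(0,) = 2
  (g (g (k))) = g(2,) = 2
  k = 0
  m = 4
  q = 3
  (u (k) (m) (q)) = u(0, 4, 3) = 3
  (h (u (k) (m) (q))) = h(3,) = 0
  q = 3
  (u (g (g (k))) (h (u (k) (m) (q))) (q)) = u(2, 0, 3) = 3
  (h (u (g (g (k))) (h (u (k) (m) (q))) (q))) = h(3,) = 0

value = 0


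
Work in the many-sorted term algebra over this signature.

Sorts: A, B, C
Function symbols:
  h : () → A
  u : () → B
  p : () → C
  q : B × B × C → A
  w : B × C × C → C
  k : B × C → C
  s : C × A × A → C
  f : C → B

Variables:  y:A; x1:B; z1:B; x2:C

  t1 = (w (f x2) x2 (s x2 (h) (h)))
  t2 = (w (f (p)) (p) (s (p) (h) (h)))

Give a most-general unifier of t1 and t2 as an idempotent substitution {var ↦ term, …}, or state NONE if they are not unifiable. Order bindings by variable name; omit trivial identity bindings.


{x2 ↦ (p)}


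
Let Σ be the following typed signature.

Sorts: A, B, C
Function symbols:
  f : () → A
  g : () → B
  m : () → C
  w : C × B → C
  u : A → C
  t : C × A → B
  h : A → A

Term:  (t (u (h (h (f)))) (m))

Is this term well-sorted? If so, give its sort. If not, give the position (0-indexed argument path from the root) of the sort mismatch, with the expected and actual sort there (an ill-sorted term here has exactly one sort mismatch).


        (f) : A
      (h (f)) : A
    (h (h (f))) : A
  (u (h (h (f)))) : C
  (m) : C
(t (u (h (h (f)))) (m)) : ✗ arg 1 at [1] has sort C, expected A

ill-sorted at position [1]: expected A, got C


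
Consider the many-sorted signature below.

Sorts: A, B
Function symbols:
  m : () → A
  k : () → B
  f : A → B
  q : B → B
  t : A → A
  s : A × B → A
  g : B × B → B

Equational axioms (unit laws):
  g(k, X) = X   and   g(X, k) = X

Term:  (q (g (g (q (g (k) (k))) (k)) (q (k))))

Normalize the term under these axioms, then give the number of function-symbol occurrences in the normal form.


size = 6

1. (q (g (g (q (g (k) (k))) (k)) (q (k))))  →  (q (g (q (g (k) (k))) (q (k))))
2. (q (g (q (g (k) (k))) (q (k))))  →  (q (g (q (k)) (q (k))))
normal form: (q (g (q (k)) (q (k))))


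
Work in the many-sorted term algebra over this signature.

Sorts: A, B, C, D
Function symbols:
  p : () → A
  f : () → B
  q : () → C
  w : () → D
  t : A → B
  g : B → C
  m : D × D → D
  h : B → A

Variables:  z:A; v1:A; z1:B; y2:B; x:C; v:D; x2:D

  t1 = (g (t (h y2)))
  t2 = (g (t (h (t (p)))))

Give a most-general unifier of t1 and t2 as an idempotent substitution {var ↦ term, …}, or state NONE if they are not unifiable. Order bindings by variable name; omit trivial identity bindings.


{y2 ↦ (t (p))}


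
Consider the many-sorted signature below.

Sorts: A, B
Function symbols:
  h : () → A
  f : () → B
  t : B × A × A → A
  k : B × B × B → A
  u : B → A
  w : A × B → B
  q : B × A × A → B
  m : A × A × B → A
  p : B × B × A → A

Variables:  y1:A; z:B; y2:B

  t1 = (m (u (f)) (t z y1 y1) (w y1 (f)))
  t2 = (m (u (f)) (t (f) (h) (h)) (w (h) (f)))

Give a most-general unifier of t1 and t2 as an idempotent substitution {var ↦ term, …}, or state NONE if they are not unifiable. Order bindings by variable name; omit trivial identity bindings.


{y1 ↦ (h), z ↦ (f)}


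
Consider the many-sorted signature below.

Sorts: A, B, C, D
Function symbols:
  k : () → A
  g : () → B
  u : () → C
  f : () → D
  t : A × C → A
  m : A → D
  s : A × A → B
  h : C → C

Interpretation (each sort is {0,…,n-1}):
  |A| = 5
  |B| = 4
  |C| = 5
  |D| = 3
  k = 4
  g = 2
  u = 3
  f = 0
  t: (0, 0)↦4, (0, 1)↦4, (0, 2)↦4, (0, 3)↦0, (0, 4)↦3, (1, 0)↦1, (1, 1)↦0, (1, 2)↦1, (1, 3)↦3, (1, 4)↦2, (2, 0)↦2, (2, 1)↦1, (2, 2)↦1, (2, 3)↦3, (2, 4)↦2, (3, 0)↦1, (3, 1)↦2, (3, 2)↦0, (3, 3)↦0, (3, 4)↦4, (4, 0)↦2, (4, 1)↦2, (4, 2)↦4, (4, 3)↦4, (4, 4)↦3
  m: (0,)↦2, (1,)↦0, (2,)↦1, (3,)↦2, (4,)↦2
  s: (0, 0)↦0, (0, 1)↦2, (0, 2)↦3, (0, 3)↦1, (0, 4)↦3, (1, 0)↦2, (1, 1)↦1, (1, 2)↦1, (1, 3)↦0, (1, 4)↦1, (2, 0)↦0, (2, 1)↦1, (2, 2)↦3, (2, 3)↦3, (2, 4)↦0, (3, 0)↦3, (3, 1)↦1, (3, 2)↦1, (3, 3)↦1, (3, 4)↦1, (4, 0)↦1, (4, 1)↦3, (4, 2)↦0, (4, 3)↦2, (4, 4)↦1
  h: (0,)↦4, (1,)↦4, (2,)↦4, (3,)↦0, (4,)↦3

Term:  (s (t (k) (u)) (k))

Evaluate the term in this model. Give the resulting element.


  k = 4
  u = 3
  (t (k) (u)) = t(4, 3) = 4
  k = 4
  (s (t (k) (u)) (k)) = s(4, 4) = 1

value = 1


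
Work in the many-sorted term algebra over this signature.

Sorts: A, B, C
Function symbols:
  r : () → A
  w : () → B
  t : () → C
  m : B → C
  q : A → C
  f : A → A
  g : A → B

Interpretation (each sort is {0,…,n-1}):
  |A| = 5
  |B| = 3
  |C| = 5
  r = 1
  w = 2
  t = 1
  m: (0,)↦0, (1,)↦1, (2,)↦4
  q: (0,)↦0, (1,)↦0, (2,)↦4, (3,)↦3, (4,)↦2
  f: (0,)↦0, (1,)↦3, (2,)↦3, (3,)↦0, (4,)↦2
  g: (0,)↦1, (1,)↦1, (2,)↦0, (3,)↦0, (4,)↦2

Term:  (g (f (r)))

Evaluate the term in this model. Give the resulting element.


value = 0

  r = 1
  (f (r)) = f(1,) = 3
  (g (f (r))) = g(3,) = 0


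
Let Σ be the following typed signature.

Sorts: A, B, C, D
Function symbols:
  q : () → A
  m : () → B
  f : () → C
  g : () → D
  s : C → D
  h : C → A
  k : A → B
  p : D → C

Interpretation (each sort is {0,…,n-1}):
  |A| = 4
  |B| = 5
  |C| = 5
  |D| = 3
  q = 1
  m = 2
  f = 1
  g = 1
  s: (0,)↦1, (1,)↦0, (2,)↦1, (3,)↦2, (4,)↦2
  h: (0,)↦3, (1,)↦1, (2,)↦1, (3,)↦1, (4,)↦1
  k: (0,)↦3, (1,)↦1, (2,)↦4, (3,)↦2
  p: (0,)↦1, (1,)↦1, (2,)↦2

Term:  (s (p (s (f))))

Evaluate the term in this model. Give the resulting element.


  f = 1
  (s (f)) = s(1,) = 0
  (p (s (f))) = p(0,) = 1
  (s (p (s (f)))) = s(1,) = 0

value = 0


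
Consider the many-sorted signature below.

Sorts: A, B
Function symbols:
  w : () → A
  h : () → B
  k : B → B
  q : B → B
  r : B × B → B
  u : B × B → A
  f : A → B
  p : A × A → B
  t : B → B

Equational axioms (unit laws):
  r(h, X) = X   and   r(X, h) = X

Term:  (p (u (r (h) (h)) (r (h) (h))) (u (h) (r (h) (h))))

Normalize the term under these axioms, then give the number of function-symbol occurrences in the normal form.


size = 7

1. (p (u (r (h) (h)) (r (h) (h))) (u (h) (r (h) (h))))  →  (p (u (h) (r (h) (h))) (u (h) (r (h) (h))))
2. (p (u (h) (r (h) (h))) (u (h) (r (h) (h))))  →  (p (u (h) (h)) (u (h) (r (h) (h))))
3. (p (u (h) (h)) (u (h) (r (h) (h))))  →  (p (u (h) (h)) (u (h) (h)))
normal form: (p (u (h) (h)) (u (h) (h)))


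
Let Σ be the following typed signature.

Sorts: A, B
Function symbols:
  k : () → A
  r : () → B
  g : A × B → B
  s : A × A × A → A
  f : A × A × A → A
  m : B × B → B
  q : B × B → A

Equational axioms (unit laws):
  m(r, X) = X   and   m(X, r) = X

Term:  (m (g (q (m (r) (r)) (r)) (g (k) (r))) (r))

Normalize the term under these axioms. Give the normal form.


normal form = (g (q (r) (r)) (g (k) (r)))

1. (m (g (q (m (r) (r)) (r)) (g (k) (r))) (r))  →  (g (q (m (r) (r)) (r)) (g (k) (r)))
2. (g (q (m (r) (r)) (r)) (g (k) (r)))  →  (g (q (r) (r)) (g (k) (r)))


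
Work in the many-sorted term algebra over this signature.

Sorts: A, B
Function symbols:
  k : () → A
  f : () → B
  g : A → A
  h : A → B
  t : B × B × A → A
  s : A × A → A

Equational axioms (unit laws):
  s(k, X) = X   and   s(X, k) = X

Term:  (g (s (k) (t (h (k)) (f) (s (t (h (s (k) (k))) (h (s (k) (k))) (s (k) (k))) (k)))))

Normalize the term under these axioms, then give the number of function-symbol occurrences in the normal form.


size = 11

1. (g (s (k) (t (h (k)) (f) (s (t (h (s (k) (k))) (h (s (k) (k))) (s (k) (k))) (k)))))  →  (g (t (h (k)) (f) (s (t (h (s (k) (k))) (h (s (k) (k))) (s (k) (k))) (k))))
2. (g (t (h (k)) (f) (s (t (h (s (k) (k))) (h (s (k) (k))) (s (k) (k))) (k))))  →  (g (t (h (k)) (f) (t (h (s (k) (k))) (h (s (k) (k))) (s (k) (k)))))
3. (g (t (h (k)) (f) (t (h (s (k) (k))) (h (s (k) (k))) (s (k) (k)))))  →  (g (t (h (k)) (f) (t (h (k)) (h (s (k) (k))) (s (k) (k)))))
4. (g (t (h (k)) (f) (t (h (k)) (h (s (k) (k))) (s (k) (k)))))  →  (g (t (h (k)) (f) (t (h (k)) (h (k)) (s (k) (k)))))
5. (g (t (h (k)) (f) (t (h (k)) (h (k)) (s (k) (k)))))  →  (g (t (h (k)) (f) (t (h (k)) (h (k)) (k))))
normal form: (g (t (h (k)) (f) (t (h (k)) (h (k)) (k))))


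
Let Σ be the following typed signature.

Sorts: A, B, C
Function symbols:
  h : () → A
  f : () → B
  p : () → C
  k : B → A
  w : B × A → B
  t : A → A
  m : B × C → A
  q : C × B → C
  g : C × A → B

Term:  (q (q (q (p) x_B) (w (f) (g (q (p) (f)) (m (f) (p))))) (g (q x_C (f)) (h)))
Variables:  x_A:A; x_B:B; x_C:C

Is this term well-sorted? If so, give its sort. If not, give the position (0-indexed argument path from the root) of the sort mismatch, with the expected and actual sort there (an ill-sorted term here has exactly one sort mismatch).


      (p) : C
      x_B : B
    (q (p) x_B) : C
      (f) : B
          (p) : C
          (f) : B
        (q (p) (f)) : C
          (f) : B
          (p) : C
        (m (f) (p)) : A
      (g (q (p) (f)) (m (f) (p))) : B
    (w (f) (g (q (p) (f)) (m (f) (p)))) : ✗ arg 1 at [0, 1, 1] has sort B, expected A
      x_C : C
      (f) : B
    (q x_C (f)) : C
    (h) : A
  (g (q x_C (f)) (h)) : B

ill-sorted at position [0, 1, 1]: expected A, got B


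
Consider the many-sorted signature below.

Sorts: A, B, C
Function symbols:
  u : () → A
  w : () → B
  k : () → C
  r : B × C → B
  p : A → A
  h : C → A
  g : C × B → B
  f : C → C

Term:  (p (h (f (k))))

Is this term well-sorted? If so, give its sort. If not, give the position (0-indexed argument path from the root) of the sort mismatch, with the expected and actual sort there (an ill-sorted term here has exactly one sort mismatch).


      (k) : C
    (f (k)) : C
  (h (f (k))) : A
(p (h (f (k)))) : A

well-sorted; sort = A


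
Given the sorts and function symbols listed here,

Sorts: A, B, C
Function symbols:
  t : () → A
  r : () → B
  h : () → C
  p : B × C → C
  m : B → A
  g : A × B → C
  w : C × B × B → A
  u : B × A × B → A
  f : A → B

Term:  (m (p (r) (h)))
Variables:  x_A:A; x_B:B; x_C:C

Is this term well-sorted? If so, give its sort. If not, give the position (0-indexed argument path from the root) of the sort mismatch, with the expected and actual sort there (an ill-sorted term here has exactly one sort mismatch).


    (r) : B
    (h) : C
  (p (r) (h)) : C
(m (p (r) (h))) : ✗ arg 0 at [0] has sort C, expected B

ill-sorted at position [0]: expected B, got C


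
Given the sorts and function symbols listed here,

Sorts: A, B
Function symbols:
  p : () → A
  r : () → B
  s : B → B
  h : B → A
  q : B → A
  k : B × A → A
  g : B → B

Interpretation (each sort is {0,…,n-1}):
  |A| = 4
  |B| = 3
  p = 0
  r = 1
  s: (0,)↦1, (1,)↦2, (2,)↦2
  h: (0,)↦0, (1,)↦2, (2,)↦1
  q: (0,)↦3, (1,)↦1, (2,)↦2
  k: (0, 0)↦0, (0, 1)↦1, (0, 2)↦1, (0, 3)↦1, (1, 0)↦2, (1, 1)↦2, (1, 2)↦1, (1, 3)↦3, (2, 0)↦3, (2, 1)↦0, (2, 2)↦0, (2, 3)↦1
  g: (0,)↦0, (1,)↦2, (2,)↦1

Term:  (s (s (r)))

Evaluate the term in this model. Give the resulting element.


  r = 1
  (s (r)) = s(1,) = 2
  (s (s (r))) = s(2,) = 2

value = 2


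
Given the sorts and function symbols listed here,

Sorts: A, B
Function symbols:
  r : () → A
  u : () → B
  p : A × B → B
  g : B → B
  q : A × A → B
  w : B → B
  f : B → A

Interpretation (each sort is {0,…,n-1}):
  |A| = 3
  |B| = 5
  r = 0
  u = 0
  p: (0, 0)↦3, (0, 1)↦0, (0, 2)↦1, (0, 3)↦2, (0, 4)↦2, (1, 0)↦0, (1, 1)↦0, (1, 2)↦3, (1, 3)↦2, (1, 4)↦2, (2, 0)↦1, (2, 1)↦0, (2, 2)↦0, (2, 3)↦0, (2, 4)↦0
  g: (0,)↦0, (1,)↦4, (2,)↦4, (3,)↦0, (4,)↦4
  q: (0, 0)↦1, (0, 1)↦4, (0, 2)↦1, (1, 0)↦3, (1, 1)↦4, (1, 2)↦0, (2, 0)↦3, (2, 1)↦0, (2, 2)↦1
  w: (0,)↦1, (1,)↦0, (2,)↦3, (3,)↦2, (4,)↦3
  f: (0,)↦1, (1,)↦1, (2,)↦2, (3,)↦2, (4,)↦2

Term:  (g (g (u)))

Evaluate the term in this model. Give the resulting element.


value = 0

  u = 0
  (g (u)) = g(0,) = 0
  (g (g (u))) = g(0,) = 0
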